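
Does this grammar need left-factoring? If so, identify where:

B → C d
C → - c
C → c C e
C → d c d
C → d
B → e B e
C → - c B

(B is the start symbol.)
Yes, C has productions with common prefix '- c'; C has productions with common prefix 'd'

Left-factoring is needed when two productions for the same non-terminal
share a common prefix on the right-hand side.

Productions for B:
  B → C d
  B → e B e
Productions for C:
  C → - c
  C → c C e
  C → d c d
  C → d
  C → - c B

Found common prefix '- c' in productions for C
Found common prefix 'd' in productions for C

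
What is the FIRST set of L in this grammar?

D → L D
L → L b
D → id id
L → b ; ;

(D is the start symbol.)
From L → L b:
  - L is the symbol being defined: contributes nothing new
    L is not nullable, so stop
From L → b ; ;:
  - b is a terminal: add 'b' and stop

Collecting: FIRST(L) = { 'b' }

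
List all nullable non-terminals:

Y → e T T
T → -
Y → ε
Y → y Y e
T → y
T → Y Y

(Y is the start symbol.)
{ 'T', 'Y' }

A non-terminal is nullable if it can derive ε (the empty string): either it has an ε-production, or it has a production whose right-hand side consists entirely of nullable non-terminals.

ε-productions: Y → ε
So Y is immediately nullable.
T → Y Y: every symbol on the right is nullable, so T is nullable too.
Every non-terminal is now nullable.
Nullable = { 'T', 'Y' }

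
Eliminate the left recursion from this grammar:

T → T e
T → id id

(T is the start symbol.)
T → id id T'
T' → e T'
T' → ε

T is directly left-recursive. The standard transformation for
  A → A α₁ | ... | A α_m | β₁ | ... | β_n
is
  A  → β₁ A' | ... | β_n A'
  A' → α₁ A' | ... | α_m A' | ε

T → id id becomes T → id id T'
T → T e becomes T' → e T'
Add T' → ε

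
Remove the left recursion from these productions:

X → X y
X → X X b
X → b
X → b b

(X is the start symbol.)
X → b X'
X → b b X'
X' → y X'
X' → X b X'
X' → ε

X is directly left-recursive. The standard transformation for
  A → A α₁ | ... | A α_m | β₁ | ... | β_n
is
  A  → β₁ A' | ... | β_n A'
  A' → α₁ A' | ... | α_m A' | ε

X → b becomes X → b X'
X → b b becomes X → b b X'
X → X y becomes X' → y X'
X → X X b becomes X' → X b X'
Add X' → ε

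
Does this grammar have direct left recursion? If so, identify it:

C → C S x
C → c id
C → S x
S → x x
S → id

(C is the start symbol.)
Yes, C is left-recursive

Direct left recursion occurs when N → N α for some non-terminal N (the right-hand side begins with the left-hand side itself).

C → C S x: LEFT RECURSIVE (starts with C)
C → c id: starts with c
C → S x: starts with S
S → x x: starts with x
S → id: starts with id

The grammar has direct left recursion on: C.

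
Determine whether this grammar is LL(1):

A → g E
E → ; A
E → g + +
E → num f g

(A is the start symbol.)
For E:
  PREDICT(E → ';' A) = { ';' }
  PREDICT(E → g '+' '+') = { 'g' }
  PREDICT(E → num f g) = { 'num' }
A has a single production, so nothing to check there.

All predict sets are disjoint. The grammar IS LL(1).

Answer: Yes, the grammar is LL(1).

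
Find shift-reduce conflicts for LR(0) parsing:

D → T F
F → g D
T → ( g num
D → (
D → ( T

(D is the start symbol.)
A shift-reduce conflict occurs when an LR(0) state has both:
  - a complete (reduce) item [A → α .] (dot at the end), and
  - a shift item [B → β . c γ] (dot before a terminal).

Augment with D' → D and build the canonical LR(0) collection (I0 = CLOSURE({[D' → . D]}), then GOTO on every symbol after a dot until no new states appear). It has 11 states:
  I0: { [D → . ( T], [D → . (], [D → . T F], [D' → . D], [T → . ( g num] }  — shift
  I1: { [D → ( . T], [D → ( .], [T → ( . g num], [T → . ( g num] }  — shift, reduce
  I2: { [D' → D .] }  — accept
  I3: { [D → T . F], [F → . g D] }  — shift
  I4: { [D → T F .] }  — reduce
  I5: { [D → . ( T], [D → . (], [D → . T F], [F → g . D], [T → . ( g num] }  — shift
  I6: { [F → g D .] }  — reduce
  I7: { [T → ( . g num] }  — shift
  I8: { [D → ( T .] }  — reduce
  I9: { [T → ( g . num] }  — shift
  I10: { [T → ( g num .] }  — reduce

I1 contains reduce item [D → ( .] and shift items [T → . ( g num], [T → ( . g num] — shift-reduce conflict.

Answer: Yes — I1: [D → ( .] vs [T → . ( g num]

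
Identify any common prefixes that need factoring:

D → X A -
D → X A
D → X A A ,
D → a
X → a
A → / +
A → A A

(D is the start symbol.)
Yes, D has productions with common prefix 'X A'

Left-factoring is needed when two productions for the same non-terminal
share a common prefix on the right-hand side.

Productions for D:
  D → X A -
  D → X A
  D → X A A ,
  D → a
Productions for A:
  A → / +
  A → A A

Found common prefix 'X A' in productions for D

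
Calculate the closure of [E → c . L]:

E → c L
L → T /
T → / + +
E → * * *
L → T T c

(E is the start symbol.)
To compute CLOSURE, for each item [A → α.Bβ] where B is a non-terminal, add [B → .γ] for all productions B → γ; repeat for the newly added items until nothing changes.

Start with: [E → c . L]
  [E → c . L] has the dot before L: add [L → . T /], [L → . T T c]
  [L → . T /] has the dot before T: add [T → . / + +]
No further items can be added.

CLOSURE = { [E → c . L], [L → . T /], [L → . T T c], [T → . / + +] }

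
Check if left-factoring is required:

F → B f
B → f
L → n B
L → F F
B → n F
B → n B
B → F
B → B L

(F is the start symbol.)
Yes, B has productions with common prefix 'n'

Left-factoring is needed when two productions for the same non-terminal
share a common prefix on the right-hand side.

Productions for B:
  B → f
  B → n F
  B → n B
  B → F
  B → B L
Productions for L:
  L → n B
  L → F F

Found common prefix 'n' in productions for B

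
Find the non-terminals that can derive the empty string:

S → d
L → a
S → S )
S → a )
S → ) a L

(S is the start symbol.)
None

A non-terminal is nullable if it can derive ε (the empty string): either it has an ε-production, or it has a production whose right-hand side consists entirely of nullable non-terminals.

There are no ε-productions, so no non-terminal can derive ε.
No non-terminals are nullable.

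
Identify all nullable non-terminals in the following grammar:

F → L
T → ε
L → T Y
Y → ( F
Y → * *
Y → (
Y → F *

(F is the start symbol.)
ε-productions: T → ε
So T is immediately nullable.
No further non-terminal can be added: every production for the remaining non-terminals contains a terminal or a non-nullable non-terminal.
Nullable = { 'T' }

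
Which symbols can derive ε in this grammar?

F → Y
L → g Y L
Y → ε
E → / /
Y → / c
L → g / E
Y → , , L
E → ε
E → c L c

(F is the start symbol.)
A non-terminal is nullable if it can derive ε (the empty string): either it has an ε-production, or it has a production whose right-hand side consists entirely of nullable non-terminals.

ε-productions: Y → ε, E → ε
So Y, E are immediately nullable.
F → Y: every symbol on the right is nullable, so F is nullable too.
No further non-terminal can be added: every production for the remaining non-terminals contains a terminal or a non-nullable non-terminal.
Nullable = { 'E', 'F', 'Y' }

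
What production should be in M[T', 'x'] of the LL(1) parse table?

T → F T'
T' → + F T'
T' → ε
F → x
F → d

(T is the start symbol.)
Empty (error entry)

To find M[T', 'x'], we find productions for T' where 'x' is in the predict set (PREDICT(N → α) = (FIRST(α) \ {ε}) ∪ (FOLLOW(N) if α ⇒* ε)).

Relevant sets:
  FOLLOW(T') = { $ }

T' → + F T': PREDICT = { '+' }
T' → ε: PREDICT = { $ }

M[T', 'x'] is empty (no production applies)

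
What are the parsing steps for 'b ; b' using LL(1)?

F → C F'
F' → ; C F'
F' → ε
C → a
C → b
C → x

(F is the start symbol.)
LL(1) parsing maintains a stack (initially the start symbol over $) and the input. At each step: if the stack top is a terminal, match it against the current input token; if it is a non-terminal N, replace it with the RHS of M[N, lookahead] (the unique production whose predict set contains the lookahead).

Stack is shown with the top on the left.

Stack     Input    Action
-------------------------
F $       b ; b $  output F → C F'
C F' $    b ; b $  output C → b
b F' $    b ; b $  match 'b'
F' $      ; b $    output F' → ; C F'
; C F' $  ; b $    match ';'
C F' $    b $      output C → b
b F' $    b $      match 'b'
F' $      $        output F' → ε
$         $        accept

The string is accepted.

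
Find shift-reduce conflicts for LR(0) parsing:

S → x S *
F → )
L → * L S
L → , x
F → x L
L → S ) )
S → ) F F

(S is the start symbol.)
No shift-reduce conflicts

A shift-reduce conflict occurs when an LR(0) state has both:
  - a complete (reduce) item [A → α .] (dot at the end), and
  - a shift item [B → β . c γ] (dot before a terminal).

Augment with S' → S and build the canonical LR(0) collection (I0 = CLOSURE({[S' → . S]}), then GOTO on every symbol after a dot until no new states appear). It has 19 states:
  I0: { [S → . ) F F], [S → . x S *], [S' → . S] }  — shift
  I1: { [F → . )], [F → . x L], [S → ) . F F] }  — shift
  I2: { [S' → S .] }  — accept
  I3: { [S → . ) F F], [S → . x S *], [S → x . S *] }  — shift
  I4: { [S → x S . *] }  — shift
  I5: { [S → x S * .] }  — reduce
  I6: { [F → ) .] }  — reduce
  I7: { [F → . )], [F → . x L], [S → ) F . F] }  — shift
  I8: { [F → x . L], [L → . * L S], [L → . , x], [L → . S ) )], [S → . ) F F], [S → . x S *] }  — shift
  I9: { [L → * . L S], [L → . * L S], [L → . , x], [L → . S ) )], [S → . ) F F], [S → . x S *] }  — shift
  I10: { [L → , . x] }  — shift
  I11: { [F → x L .] }  — reduce
  I12: { [L → S . ) )] }  — shift
  I13: { [L → S ) . )] }  — shift
  I14: { [L → S ) ) .] }  — reduce
  I15: { [L → , x .] }  — reduce
  I16: { [L → * L . S], [S → . ) F F], [S → . x S *] }  — shift
  I17: { [L → * L S .] }  — reduce
  I18: { [S → ) F F .] }  — reduce

No state contains both a complete item and a shift item.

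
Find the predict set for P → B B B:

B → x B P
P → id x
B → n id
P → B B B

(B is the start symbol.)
PREDICT(P → B B B) = (FIRST(RHS) \ {ε}) ∪ (FOLLOW(P) if ε ∈ FIRST(RHS), i.e. RHS ⇒* ε)
FIRST(B) = { 'n', 'x' }
FIRST(B B B) = { 'n', 'x' }
ε ∉ FIRST(B B B), so FOLLOW(P) is not added.
PREDICT(P → B B B) = { 'n', 'x' }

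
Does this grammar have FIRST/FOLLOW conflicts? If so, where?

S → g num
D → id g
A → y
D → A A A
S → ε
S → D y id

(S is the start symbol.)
No FIRST/FOLLOW conflicts.

Nullable non-terminals: S.
FIRST sets used below: FIRST(D) = { 'id', 'y' }

S: nullable alternative(s) S → ε; FOLLOW(S) = { $ }
  S → g num: FIRST \ {ε} = { 'g' } — disjoint from FOLLOW(S)
  S → ε: FIRST \ {ε} = { } — this is the only nullable alternative, skip
  S → D y id: FIRST \ {ε} = { 'id', 'y' } — disjoint from FOLLOW(S)

A, D have no nullable alternative, so no FIRST/FOLLOW check is needed there.

No FIRST/FOLLOW conflicts found.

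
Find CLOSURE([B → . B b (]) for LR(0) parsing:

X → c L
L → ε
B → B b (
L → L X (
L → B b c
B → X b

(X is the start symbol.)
Start with: [B → . B b (]
  [B → . B b (] has the dot before B: add [B → . X b]
  [B → . X b] has the dot before X: add [X → . c L]
No further items can be added.

CLOSURE = { [B → . B b (], [B → . X b], [X → . c L] }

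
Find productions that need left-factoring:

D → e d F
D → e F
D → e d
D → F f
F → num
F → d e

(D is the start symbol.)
Yes, D has productions with common prefix 'e'

Left-factoring is needed when two productions for the same non-terminal
share a common prefix on the right-hand side.

Productions for D:
  D → e d F
  D → e F
  D → e d
  D → F f
Productions for F:
  F → num
  F → d e

Found common prefix 'e' in productions for D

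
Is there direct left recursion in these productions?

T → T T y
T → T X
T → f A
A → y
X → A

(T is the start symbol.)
Yes, T is left-recursive

Direct left recursion occurs when N → N α for some non-terminal N (the right-hand side begins with the left-hand side itself).

T → T T y: LEFT RECURSIVE (starts with T)
T → T X: LEFT RECURSIVE (starts with T)
T → f A: starts with f
A → y: starts with y
X → A: starts with A

The grammar has direct left recursion on: T.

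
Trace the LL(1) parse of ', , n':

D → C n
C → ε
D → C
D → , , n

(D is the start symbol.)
LL(1) parsing maintains a stack (initially the start symbol over $) and the input. At each step: if the stack top is a terminal, match it against the current input token; if it is a non-terminal N, replace it with the RHS of M[N, lookahead] (the unique production whose predict set contains the lookahead).

Stack is shown with the top on the left.

Stack    Input    Action
------------------------
D $      , , n $  output D → , , n
, , n $  , , n $  match ','
, n $    , n $    match ','
n $      n $      match 'n'
$        $        accept

The string is accepted.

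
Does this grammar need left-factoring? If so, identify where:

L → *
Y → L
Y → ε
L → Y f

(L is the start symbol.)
Left-factoring is needed when two productions for the same non-terminal
share a common prefix on the right-hand side.

Productions for L:
  L → *
  L → Y f
Productions for Y:
  Y → L
  Y → ε

No common prefixes found.

Answer: No, left-factoring is not needed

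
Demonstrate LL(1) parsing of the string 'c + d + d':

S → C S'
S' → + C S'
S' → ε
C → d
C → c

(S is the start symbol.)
LL(1) parsing maintains a stack (initially the start symbol over $) and the input. At each step: if the stack top is a terminal, match it against the current input token; if it is a non-terminal N, replace it with the RHS of M[N, lookahead] (the unique production whose predict set contains the lookahead).

Stack is shown with the top on the left.

Stack     Input        Action
-----------------------------
S $       c + d + d $  output S → C S'
C S' $    c + d + d $  output C → c
c S' $    c + d + d $  match 'c'
S' $      + d + d $    output S' → + C S'
+ C S' $  + d + d $    match '+'
C S' $    d + d $      output C → d
d S' $    d + d $      match 'd'
S' $      + d $        output S' → + C S'
+ C S' $  + d $        match '+'
C S' $    d $          output C → d
d S' $    d $          match 'd'
S' $      $            output S' → ε
$         $            accept

The string is accepted.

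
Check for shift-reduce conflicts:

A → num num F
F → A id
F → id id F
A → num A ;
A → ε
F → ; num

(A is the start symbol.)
Yes — I0: [A → .] vs [A → . num A ;]; I2: [A → .] vs [A → . num A ;]; I4: [A → .] vs [A → . num A ;]; I9: [A → .] vs [A → . num A ;]

A shift-reduce conflict occurs when an LR(0) state has both:
  - a complete (reduce) item [A → α .] (dot at the end), and
  - a shift item [B → β . c γ] (dot before a terminal).

Augment with A' → A and build the canonical LR(0) collection (I0 = CLOSURE({[A' → . A]}), then GOTO on every symbol after a dot until no new states appear). It has 15 states:
  I0: { [A → . num A ;], [A → . num num F], [A → .], [A' → . A] }  — shift, reduce
  I1: { [A' → A .] }  — accept
  I2: { [A → . num A ;], [A → . num num F], [A → .], [A → num . A ;], [A → num . num F] }  — shift, reduce
  I3: { [A → num A . ;] }  — shift
  I4: { [A → . num A ;], [A → . num num F], [A → .], [A → num . A ;], [A → num . num F], [A → num num . F], [F → . ; num], [F → . A id], [F → . id id F] }  — shift, reduce
  I5: { [F → ; . num] }  — shift
  I6: { [A → num A . ;], [F → A . id] }  — shift
  I7: { [A → num num F .] }  — reduce
  I8: { [F → id . id F] }  — shift
  I9: { [A → . num A ;], [A → . num num F], [A → .], [F → . ; num], [F → . A id], [F → . id id F], [F → id id . F] }  — shift, reduce
  I10: { [F → A . id] }  — shift
  I11: { [F → id id F .] }  — reduce
  I12: { [F → A id .] }  — reduce
  I13: { [A → num A ; .] }  — reduce
  I14: { [F → ; num .] }  — reduce

I0 contains reduce item [A → .] and shift items [A → . num A ;], [A → . num num F] — shift-reduce conflict.
I2 contains reduce item [A → .] and shift items [A → . num A ;], [A → . num num F], [A → num . num F] — shift-reduce conflict.
I4 contains reduce item [A → .] and shift items [A → . num A ;], [A → . num num F], [A → num . num F], [F → . ; num], [F → . id id F] — shift-reduce conflict.
I9 contains reduce item [A → .] and shift items [A → . num A ;], [A → . num num F], [F → . ; num], [F → . id id F] — shift-reduce conflict.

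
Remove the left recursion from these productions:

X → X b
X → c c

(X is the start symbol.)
X → c c X'
X' → b X'
X' → ε

X is directly left-recursive. The standard transformation for
  A → A α₁ | ... | A α_m | β₁ | ... | β_n
is
  A  → β₁ A' | ... | β_n A'
  A' → α₁ A' | ... | α_m A' | ε

X → c c becomes X → c c X'
X → X b becomes X' → b X'
Add X' → ε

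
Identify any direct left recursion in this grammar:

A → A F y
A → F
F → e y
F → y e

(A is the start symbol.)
Direct left recursion occurs when N → N α for some non-terminal N (the right-hand side begins with the left-hand side itself).

A → A F y: LEFT RECURSIVE (starts with A)
A → F: starts with F
F → e y: starts with e
F → y e: starts with y

The grammar has direct left recursion on: A.

Answer: Yes, A is left-recursive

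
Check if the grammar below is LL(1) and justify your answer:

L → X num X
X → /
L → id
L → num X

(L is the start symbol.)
Yes, the grammar is LL(1).

A grammar is LL(1) if for each non-terminal N with multiple productions, the predict sets of those productions are pairwise disjoint, where PREDICT(N → α) = (FIRST(α) \ {ε}) ∪ (FOLLOW(N) if α ⇒* ε).

Relevant sets:
  FIRST(X) = { '/' }

For L:
  PREDICT(L → X num X) = { '/' }
  PREDICT(L → id) = { 'id' }
  PREDICT(L → num X) = { 'num' }
X has a single production, so nothing to check there.

All predict sets are disjoint. The grammar IS LL(1).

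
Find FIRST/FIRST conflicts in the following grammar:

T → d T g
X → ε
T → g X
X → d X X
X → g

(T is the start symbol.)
No FIRST/FIRST conflicts.

Productions for T:
  T → d T g: FIRST = { 'd' }
  T → g X: FIRST = { 'g' }
Productions for X:
  X → ε: FIRST = { ε }
  X → d X X: FIRST = { 'd' }
  X → g: FIRST = { 'g' }

All alternatives of each non-terminal have pairwise disjoint FIRST sets.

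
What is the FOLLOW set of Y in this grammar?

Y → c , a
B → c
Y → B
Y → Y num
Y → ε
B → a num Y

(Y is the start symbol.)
To compute FOLLOW(Y), find every occurrence of Y on a right-hand side N → α Y β: add FIRST(β) \ {ε}, and if β is empty or nullable also add FOLLOW(N). Iterate to a fixed point.

Y is the start symbol, so $ ∈ FOLLOW(Y).
In Y → Y num: Y is followed by num, add FIRST(num) \ {ε} = { 'num' }
In B → a num Y: Y is at the end, add FOLLOW(B)

The FOLLOW sets referred to above (computed the same way, to a fixed point):
  FOLLOW(B) = { $, 'num' }

Taking the union: FOLLOW(Y) = { $, 'num' }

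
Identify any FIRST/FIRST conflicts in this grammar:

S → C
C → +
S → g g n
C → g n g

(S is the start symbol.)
FIRST sets of the non-terminals at (or reachable through a nullable prefix from) the front of some alternative:
  FIRST(C) = { '+', 'g' }

Productions for S:
  S → C: FIRST = { '+', 'g' }
  S → g g n: FIRST = { 'g' }
Productions for C:
  C → +: FIRST = { '+' }
  C → g n g: FIRST = { 'g' }

Conflict for S: S → C and S → g g n
  Overlap: { 'g' }

Answer: Yes. S → C / S → g g n on { 'g' }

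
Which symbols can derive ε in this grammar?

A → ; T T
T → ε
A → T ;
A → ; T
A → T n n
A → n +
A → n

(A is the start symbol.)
{ 'T' }

ε-productions: T → ε
So T is immediately nullable.
No further non-terminal can be added: every production for the remaining non-terminals contains a terminal or a non-nullable non-terminal.
Nullable = { 'T' }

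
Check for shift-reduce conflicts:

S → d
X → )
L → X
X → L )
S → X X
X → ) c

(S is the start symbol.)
A shift-reduce conflict occurs when an LR(0) state has both:
  - a complete (reduce) item [A → α .] (dot at the end), and
  - a shift item [B → β . c γ] (dot before a terminal).

Augment with S' → S and build the canonical LR(0) collection (I0 = CLOSURE({[S' → . S]}), then GOTO on every symbol after a dot until no new states appear). It has 9 states:
  I0: { [L → . X], [S → . X X], [S → . d], [S' → . S], [X → . ) c], [X → . )], [X → . L )] }  — shift
  I1: { [X → ) . c], [X → ) .] }  — shift, reduce
  I2: { [X → L . )] }  — shift
  I3: { [S' → S .] }  — accept
  I4: { [L → . X], [L → X .], [S → X . X], [X → . ) c], [X → . )], [X → . L )] }  — shift, reduce
  I5: { [S → d .] }  — reduce
  I6: { [L → X .], [S → X X .] }  — 2 reduces
  I7: { [X → L ) .] }  — reduce
  I8: { [X → ) c .] }  — reduce

I1 contains reduce item [X → ) .] and shift item [X → ) . c] — shift-reduce conflict.
I4 contains reduce item [L → X .] and shift items [X → . )], [X → . ) c] — shift-reduce conflict.

Answer: Yes — I1: [X → ) .] vs [X → ) . c]; I4: [L → X .] vs [X → . )]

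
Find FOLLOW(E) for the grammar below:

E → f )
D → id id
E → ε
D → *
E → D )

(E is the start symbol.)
E is the start symbol, so $ ∈ FOLLOW(E).
E does not occur on any right-hand side.

Taking the union: FOLLOW(E) = { $ }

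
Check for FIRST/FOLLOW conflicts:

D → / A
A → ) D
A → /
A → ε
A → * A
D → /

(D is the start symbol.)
A FIRST/FOLLOW conflict occurs when a non-terminal N has a nullable alternative N → β (β ⇒* ε) and another alternative N → α with FIRST(α) ∩ FOLLOW(N) ≠ ∅: on such a lookahead the parser cannot decide between expanding α and letting N vanish via β.

Nullable non-terminals: A.

A: nullable alternative(s) A → ε; FOLLOW(A) = { $ }
  A → ) D: FIRST \ {ε} = { ')' } — disjoint from FOLLOW(A)
  A → /: FIRST \ {ε} = { '/' } — disjoint from FOLLOW(A)
  A → ε: FIRST \ {ε} = { } — this is the only nullable alternative, skip
  A → * A: FIRST \ {ε} = { '*' } — disjoint from FOLLOW(A)

D has no nullable alternative, so no FIRST/FOLLOW check is needed there.

No FIRST/FOLLOW conflicts found.

Answer: No FIRST/FOLLOW conflicts.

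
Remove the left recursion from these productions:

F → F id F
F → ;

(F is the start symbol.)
F → ; F'
F' → id F F'
F' → ε

F is directly left-recursive. The standard transformation for
  A → A α₁ | ... | A α_m | β₁ | ... | β_n
is
  A  → β₁ A' | ... | β_n A'
  A' → α₁ A' | ... | α_m A' | ε

F → ; becomes F → ; F'
F → F id F becomes F' → id F F'
Add F' → ε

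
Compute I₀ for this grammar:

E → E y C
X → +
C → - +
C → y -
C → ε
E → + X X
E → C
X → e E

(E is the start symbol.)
{ [C → . - +], [C → . y -], [C → .], [E → . + X X], [E → . C], [E → . E y C], [E' → . E] }

First, augment the grammar with E' → E
I₀ = CLOSURE({ [E' → . E] }):
  [E' → . E] has the dot before E: add [E → . E y C], [E → . + X X], [E → . C]
  [E → . C] has the dot before C: add [C → . - +], [C → . y -], [C → .]
No further items can be added.

I₀ = { [C → . - +], [C → . y -], [C → .], [E → . + X X], [E → . C], [E → . E y C], [E' → . E] }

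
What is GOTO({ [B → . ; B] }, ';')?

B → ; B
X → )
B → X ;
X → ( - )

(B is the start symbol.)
GOTO(I, ';') = CLOSURE({ [A → αX.β] : [A → α.Xβ] ∈ I, X = ';' })

Items with dot before ';', with the dot advanced:
  [B → . ; B] → [B → ; . B]
Closure of the advanced items:
  [B → ; . B] has the dot before B: add [B → . ; B], [B → . X ;]
  [B → . X ;] has the dot before X: add [X → . )], [X → . ( - )]

GOTO = { [B → . ; B], [B → . X ;], [B → ; . B], [X → . ( - )], [X → . )] }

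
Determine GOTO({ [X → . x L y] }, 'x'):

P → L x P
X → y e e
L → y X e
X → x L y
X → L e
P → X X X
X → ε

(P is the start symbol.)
GOTO(I, 'x') = CLOSURE({ [A → αX.β] : [A → α.Xβ] ∈ I, X = 'x' })

Items with dot before 'x', with the dot advanced:
  [X → . x L y] → [X → x . L y]
Closure of the advanced items:
  [X → x . L y] has the dot before L: add [L → . y X e]

GOTO = { [L → . y X e], [X → x . L y] }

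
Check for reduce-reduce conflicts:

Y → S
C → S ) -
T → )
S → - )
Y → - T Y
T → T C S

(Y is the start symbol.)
Yes — I4: [S → - ) .] vs [T → ) .]

A reduce-reduce conflict occurs when an LR(0) state has two complete items [A → α .] and [B → β .] — both call for a reduction, and with no lookahead the parser cannot choose between them.

Augment with Y' → Y and build the canonical LR(0) collection (I0 = CLOSURE({[Y' → . Y]}), then GOTO on every symbol after a dot until no new states appear). It has 14 states:
  I0: { [S → . - )], [Y → . - T Y], [Y → . S], [Y' → . Y] }  — shift
  I1: { [S → - . )], [T → . )], [T → . T C S], [Y → - . T Y] }  — shift
  I2: { [Y → S .] }  — reduce
  I3: { [Y' → Y .] }  — accept
  I4: { [S → - ) .], [T → ) .] }  — 2 reduces
  I5: { [C → . S ) -], [S → . - )], [T → T . C S], [Y → - T . Y], [Y → . - T Y], [Y → . S] }  — shift
  I6: { [S → . - )], [T → T C . S] }  — shift
  I7: { [C → S . ) -], [Y → S .] }  — shift, reduce
  I8: { [Y → - T Y .] }  — reduce
  I9: { [C → S ) . -] }  — shift
  I10: { [C → S ) - .] }  — reduce
  I11: { [S → - . )] }  — shift
  I12: { [T → T C S .] }  — reduce
  I13: { [S → - ) .] }  — reduce

I4 contains complete items [S → - ) .], [T → ) .] — reduce-reduce conflict.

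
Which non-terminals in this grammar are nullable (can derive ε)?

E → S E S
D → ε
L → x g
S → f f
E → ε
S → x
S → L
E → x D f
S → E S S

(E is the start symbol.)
A non-terminal is nullable if it can derive ε (the empty string): either it has an ε-production, or it has a production whose right-hand side consists entirely of nullable non-terminals.

ε-productions: D → ε, E → ε
So D, E are immediately nullable.
No further non-terminal can be added: every production for the remaining non-terminals contains a terminal or a non-nullable non-terminal.
Nullable = { 'D', 'E' }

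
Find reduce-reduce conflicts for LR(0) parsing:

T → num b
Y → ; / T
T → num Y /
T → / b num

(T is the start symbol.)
Augment with T' → T and build the canonical LR(0) collection (I0 = CLOSURE({[T' → . T]}), then GOTO on every symbol after a dot until no new states appear). It has 12 states:
  I0: { [T → . / b num], [T → . num Y /], [T → . num b], [T' → . T] }  — shift
  I1: { [T → / . b num] }  — shift
  I2: { [T' → T .] }  — accept
  I3: { [T → num . Y /], [T → num . b], [Y → . ; / T] }  — shift
  I4: { [Y → ; . / T] }  — shift
  I5: { [T → num Y . /] }  — shift
  I6: { [T → num b .] }  — reduce
  I7: { [T → num Y / .] }  — reduce
  I8: { [T → . / b num], [T → . num Y /], [T → . num b], [Y → ; / . T] }  — shift
  I9: { [Y → ; / T .] }  — reduce
  I10: { [T → / b . num] }  — shift
  I11: { [T → / b num .] }  — reduce

No state contains more than one complete item.

Answer: No reduce-reduce conflicts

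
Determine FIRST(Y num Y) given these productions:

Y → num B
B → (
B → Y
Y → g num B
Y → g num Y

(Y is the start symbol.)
{ 'g', 'num' }

FIRST sets of the non-terminals involved (from the grammar, by fixed-point iteration):
  FIRST(Y) = { 'g', 'num' }

To compute FIRST(Y num Y), process the symbols left to right:
Symbol Y is a non-terminal. Add FIRST(Y) \ {ε} = { 'g', 'num' }
Y is not nullable (ε ∉ FIRST(Y)), so stop here.
FIRST(Y num Y) = { 'g', 'num' }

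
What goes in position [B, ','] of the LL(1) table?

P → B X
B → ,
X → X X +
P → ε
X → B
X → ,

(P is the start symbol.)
B → ,

To find M[B, ','], we find productions for B where ',' is in the predict set (PREDICT(N → α) = (FIRST(α) \ {ε}) ∪ (FOLLOW(N) if α ⇒* ε)).

B → ,: PREDICT = { ',' }
  ',' is in predict set, so this production goes in M[B, ',']

M[B, ','] = B → ,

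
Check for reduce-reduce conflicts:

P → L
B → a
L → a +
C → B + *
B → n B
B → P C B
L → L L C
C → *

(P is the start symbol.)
Augment with P' → P and build the canonical LR(0) collection (I0 = CLOSURE({[P' → . P]}), then GOTO on every symbol after a dot until no new states appear). It has 18 states:
  I0: { [L → . L L C], [L → . a +], [P → . L], [P' → . P] }  — shift
  I1: { [L → . L L C], [L → . a +], [L → L . L C], [P → L .] }  — shift, reduce
  I2: { [P' → P .] }  — accept
  I3: { [L → a . +] }  — shift
  I4: { [L → a + .] }  — reduce
  I5: { [B → . P C B], [B → . a], [B → . n B], [C → . *], [C → . B + *], [L → . L L C], [L → . a +], [L → L . L C], [L → L L . C], [P → . L] }  — shift
  I6: { [C → * .] }  — reduce
  I7: { [C → B . + *] }  — shift
  I8: { [L → L L C .] }  — reduce
  I9: { [B → . P C B], [B → . a], [B → . n B], [C → . *], [C → . B + *], [L → . L L C], [L → . a +], [L → L . L C], [L → L L . C], [P → . L], [P → L .] }  — shift, reduce
  I10: { [B → . P C B], [B → . a], [B → . n B], [B → P . C B], [C → . *], [C → . B + *], [L → . L L C], [L → . a +], [P → . L] }  — shift
  I11: { [B → a .], [L → a . +] }  — shift, reduce
  I12: { [B → . P C B], [B → . a], [B → . n B], [B → n . B], [L → . L L C], [L → . a +], [P → . L] }  — shift
  I13: { [B → n B .] }  — reduce
  I14: { [B → . P C B], [B → . a], [B → . n B], [B → P C . B], [L → . L L C], [L → . a +], [P → . L] }  — shift
  I15: { [B → P C B .] }  — reduce
  I16: { [C → B + . *] }  — shift
  I17: { [C → B + * .] }  — reduce

No state contains more than one complete item.

Answer: No reduce-reduce conflicts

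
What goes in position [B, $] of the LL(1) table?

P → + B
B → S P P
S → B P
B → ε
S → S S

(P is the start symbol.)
B → ε

To find M[B, $], we find productions for B where $ is in the predict set (PREDICT(N → α) = (FIRST(α) \ {ε}) ∪ (FOLLOW(N) if α ⇒* ε)).

Relevant sets:
  FIRST(S) = { '+' }
  FOLLOW(B) = { $, '+' }

B → S P P: PREDICT = { '+' }
B → ε: PREDICT = { $, '+' }
  $ is in predict set, so this production goes in M[B, $]

M[B, $] = B → ε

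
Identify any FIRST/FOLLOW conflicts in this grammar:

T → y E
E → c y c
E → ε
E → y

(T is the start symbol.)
Nullable non-terminals: E.

E: nullable alternative(s) E → ε; FOLLOW(E) = { $ }
  E → c y c: FIRST \ {ε} = { 'c' } — disjoint from FOLLOW(E)
  E → ε: FIRST \ {ε} = { } — this is the only nullable alternative, skip
  E → y: FIRST \ {ε} = { 'y' } — disjoint from FOLLOW(E)

T has no nullable alternative, so no FIRST/FOLLOW check is needed there.

No FIRST/FOLLOW conflicts found.

Answer: No FIRST/FOLLOW conflicts.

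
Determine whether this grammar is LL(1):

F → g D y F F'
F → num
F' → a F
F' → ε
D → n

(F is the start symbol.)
No. Predict set conflict for F': { 'a' }

Relevant sets:
  FOLLOW(F') = { $, 'a' }

For F:
  PREDICT(F → g D y F F') = { 'g' }
  PREDICT(F → num) = { 'num' }
For F':
  PREDICT(F' → a F) = { 'a' }
  PREDICT(F' → ε) = { $, 'a' }
D has a single production, so nothing to check there.

Conflict found: Predict set conflict for F': { 'a' }
The grammar is NOT LL(1).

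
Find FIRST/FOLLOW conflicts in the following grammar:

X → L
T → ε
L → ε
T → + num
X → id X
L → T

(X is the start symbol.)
No FIRST/FOLLOW conflicts.

Nullable non-terminals: L, T, X.
FIRST sets used below: FIRST(T) = { '+', ε }, FIRST(L) = { '+', ε }

L: nullable alternative(s) L → ε, L → T; FOLLOW(L) = { $ }
  L → ε: FIRST \ {ε} = { } — disjoint from FOLLOW(L)
  L → T: FIRST \ {ε} = { '+' } — disjoint from FOLLOW(L)

T: nullable alternative(s) T → ε; FOLLOW(T) = { $ }
  T → ε: FIRST \ {ε} = { } — this is the only nullable alternative, skip
  T → + num: FIRST \ {ε} = { '+' } — disjoint from FOLLOW(T)

X: nullable alternative(s) X → L; FOLLOW(X) = { $ }
  X → L: FIRST \ {ε} = { '+' } — this is the only nullable alternative, skip
  X → id X: FIRST \ {ε} = { 'id' } — disjoint from FOLLOW(X)

No FIRST/FOLLOW conflicts found.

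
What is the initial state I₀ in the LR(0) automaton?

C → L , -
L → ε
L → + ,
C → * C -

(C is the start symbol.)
{ [C → . * C -], [C → . L , -], [C' → . C], [L → . + ,], [L → .] }

First, augment the grammar with C' → C
I₀ = CLOSURE({ [C' → . C] }):
  [C' → . C] has the dot before C: add [C → . L , -], [C → . * C -]
  [C → . L , -] has the dot before L: add [L → .], [L → . + ,]
No further items can be added.

I₀ = { [C → . * C -], [C → . L , -], [C' → . C], [L → . + ,], [L → .] }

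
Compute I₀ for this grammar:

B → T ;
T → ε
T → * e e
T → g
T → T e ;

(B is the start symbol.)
First, augment the grammar with B' → B
I₀ = CLOSURE({ [B' → . B] }):
  [B' → . B] has the dot before B: add [B → . T ;]
  [B → . T ;] has the dot before T: add [T → .], [T → . * e e], [T → . g], [T → . T e ;]
No further items can be added.

I₀ = { [B → . T ;], [B' → . B], [T → . * e e], [T → . T e ;], [T → . g], [T → .] }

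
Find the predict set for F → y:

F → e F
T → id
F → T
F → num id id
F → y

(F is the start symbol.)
{ 'y' }

PREDICT(F → y) = (FIRST(RHS) \ {ε}) ∪ (FOLLOW(F) if ε ∈ FIRST(RHS), i.e. RHS ⇒* ε)
FIRST(y) = { 'y' }
ε ∉ FIRST(y), so FOLLOW(F) is not added.
PREDICT(F → y) = { 'y' }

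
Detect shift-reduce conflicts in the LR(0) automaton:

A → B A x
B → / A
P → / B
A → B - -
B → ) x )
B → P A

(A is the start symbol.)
Yes — I12: [P → / B .] vs [A → B . - -]

A shift-reduce conflict occurs when an LR(0) state has both:
  - a complete (reduce) item [A → α .] (dot at the end), and
  - a shift item [B → β . c γ] (dot before a terminal).

Augment with A' → A and build the canonical LR(0) collection (I0 = CLOSURE({[A' → . A]}), then GOTO on every symbol after a dot until no new states appear). It has 15 states:
  I0: { [A → . B - -], [A → . B A x], [A' → . A], [B → . ) x )], [B → . / A], [B → . P A], [P → . / B] }  — shift
  I1: { [B → ) . x )] }  — shift
  I2: { [A → . B - -], [A → . B A x], [B → . ) x )], [B → . / A], [B → . P A], [B → / . A], [P → . / B], [P → / . B] }  — shift
  I3: { [A' → A .] }  — accept
  I4: { [A → . B - -], [A → . B A x], [A → B . - -], [A → B . A x], [B → . ) x )], [B → . / A], [B → . P A], [P → . / B] }  — shift
  I5: { [A → . B - -], [A → . B A x], [B → . ) x )], [B → . / A], [B → . P A], [B → P . A], [P → . / B] }  — shift
  I6: { [B → P A .] }  — reduce
  I7: { [A → B - . -] }  — shift
  I8: { [A → B A . x] }  — shift
  I9: { [A → B A x .] }  — reduce
  I10: { [A → B - - .] }  — reduce
  I11: { [B → / A .] }  — reduce
  I12: { [A → . B - -], [A → . B A x], [A → B . - -], [A → B . A x], [B → . ) x )], [B → . / A], [B → . P A], [P → . / B], [P → / B .] }  — shift, reduce
  I13: { [B → ) x . )] }  — shift
  I14: { [B → ) x ) .] }  — reduce

I12 contains reduce item [P → / B .] and shift items [A → B . - -], [B → . ) x )], [B → . / A], [P → . / B] — shift-reduce conflict.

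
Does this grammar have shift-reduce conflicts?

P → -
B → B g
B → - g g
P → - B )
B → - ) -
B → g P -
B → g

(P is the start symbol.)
Yes — I1: [P → - .] vs [B → . - ) -]; I5: [B → g .] vs [P → . -]

A shift-reduce conflict occurs when an LR(0) state has both:
  - a complete (reduce) item [A → α .] (dot at the end), and
  - a shift item [B → β . c γ] (dot before a terminal).

Augment with P' → P and build the canonical LR(0) collection (I0 = CLOSURE({[P' → . P]}), then GOTO on every symbol after a dot until no new states appear). It has 14 states:
  I0: { [P → . - B )], [P → . -], [P' → . P] }  — shift
  I1: { [B → . - ) -], [B → . - g g], [B → . B g], [B → . g P -], [B → . g], [P → - . B )], [P → - .] }  — shift, reduce
  I2: { [P' → P .] }  — accept
  I3: { [B → - . ) -], [B → - . g g] }  — shift
  I4: { [B → B . g], [P → - B . )] }  — shift
  I5: { [B → g . P -], [B → g .], [P → . - B )], [P → . -] }  — shift, reduce
  I6: { [B → g P . -] }  — shift
  I7: { [B → g P - .] }  — reduce
  I8: { [P → - B ) .] }  — reduce
  I9: { [B → B g .] }  — reduce
  I10: { [B → - ) . -] }  — shift
  I11: { [B → - g . g] }  — shift
  I12: { [B → - g g .] }  — reduce
  I13: { [B → - ) - .] }  — reduce

I1 contains reduce item [P → - .] and shift items [B → . - ) -], [B → . - g g], [B → . g], [B → . g P -] — shift-reduce conflict.
I5 contains reduce item [B → g .] and shift items [P → . -], [P → . - B )] — shift-reduce conflict.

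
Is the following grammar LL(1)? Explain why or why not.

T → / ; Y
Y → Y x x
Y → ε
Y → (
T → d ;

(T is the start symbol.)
A grammar is LL(1) if for each non-terminal N with multiple productions, the predict sets of those productions are pairwise disjoint, where PREDICT(N → α) = (FIRST(α) \ {ε}) ∪ (FOLLOW(N) if α ⇒* ε).

Relevant sets:
  FIRST(Y) = { '(', 'x', ε }
  FOLLOW(Y) = { $, 'x' }

For T:
  PREDICT(T → '/' ';' Y) = { '/' }
  PREDICT(T → d ';') = { 'd' }
For Y:
  PREDICT(Y → Y x x) = { '(', 'x' }
  PREDICT(Y → ε) = { $, 'x' }
  PREDICT(Y → '(') = { '(' }

Conflict found: Predict set conflict for Y: { 'x' }
The grammar is NOT LL(1).

Answer: No. Predict set conflict for Y: { 'x' }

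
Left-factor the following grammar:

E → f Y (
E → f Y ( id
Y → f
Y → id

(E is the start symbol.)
E → f Y ( E'
E' → ε
E' → id
Y → f
Y → id

Left-factoring transforms A → αβ₁ | αβ₂ into A → αA' and A' → β₁ | β₂
(α is the longest common prefix among the alternatives). Repeat until
no nonterminal has two alternatives with a common prefix.

Round 1: E has alternatives sharing prefix 'f Y ('. Introduce E': E → f Y ( E'
  Add: E' → ε
  Add: E' → id

No remaining common prefixes — done.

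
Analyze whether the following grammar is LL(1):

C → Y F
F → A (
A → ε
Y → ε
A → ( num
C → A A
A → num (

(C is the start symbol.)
Relevant sets:
  FIRST(Y) = { ε }
  FIRST(F) = { '(', 'num' }
  FIRST(A) = { '(', 'num', ε }
  FOLLOW(C) = { $ }
  FOLLOW(A) = { $, '(', 'num' }

For C:
  PREDICT(C → Y F) = { '(', 'num' }
  PREDICT(C → A A) = { $, '(', 'num' }
For A:
  PREDICT(A → ε) = { $, '(', 'num' }
  PREDICT(A → '(' num) = { '(' }
  PREDICT(A → num '(') = { 'num' }
F, Y have a single production, so nothing to check there.

Conflict found: Predict set conflict for C: { '(', 'num' }
The grammar is NOT LL(1).

Answer: No. Predict set conflict for C: { '(', 'num' }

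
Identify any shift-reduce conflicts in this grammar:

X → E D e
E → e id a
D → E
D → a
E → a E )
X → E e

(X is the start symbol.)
Yes — I11: [D → a .] vs [E → . a E )]; I12: [X → E e .] vs [E → e . id a]

Augment with X' → X and build the canonical LR(0) collection (I0 = CLOSURE({[X' → . X]}), then GOTO on every symbol after a dot until no new states appear). It has 14 states:
  I0: { [E → . a E )], [E → . e id a], [X → . E D e], [X → . E e], [X' → . X] }  — shift
  I1: { [D → . E], [D → . a], [E → . a E )], [E → . e id a], [X → E . D e], [X → E . e] }  — shift
  I2: { [X' → X .] }  — accept
  I3: { [E → . a E )], [E → . e id a], [E → a . E )] }  — shift
  I4: { [E → e . id a] }  — shift
  I5: { [E → e id . a] }  — shift
  I6: { [E → e id a .] }  — reduce
  I7: { [E → a E . )] }  — shift
  I8: { [E → a E ) .] }  — reduce
  I9: { [X → E D . e] }  — shift
  I10: { [D → E .] }  — reduce
  I11: { [D → a .], [E → . a E )], [E → . e id a], [E → a . E )] }  — shift, reduce
  I12: { [E → e . id a], [X → E e .] }  — shift, reduce
  I13: { [X → E D e .] }  — reduce

I11 contains reduce item [D → a .] and shift items [E → . a E )], [E → . e id a] — shift-reduce conflict.
I12 contains reduce item [X → E e .] and shift item [E → e . id a] — shift-reduce conflict.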